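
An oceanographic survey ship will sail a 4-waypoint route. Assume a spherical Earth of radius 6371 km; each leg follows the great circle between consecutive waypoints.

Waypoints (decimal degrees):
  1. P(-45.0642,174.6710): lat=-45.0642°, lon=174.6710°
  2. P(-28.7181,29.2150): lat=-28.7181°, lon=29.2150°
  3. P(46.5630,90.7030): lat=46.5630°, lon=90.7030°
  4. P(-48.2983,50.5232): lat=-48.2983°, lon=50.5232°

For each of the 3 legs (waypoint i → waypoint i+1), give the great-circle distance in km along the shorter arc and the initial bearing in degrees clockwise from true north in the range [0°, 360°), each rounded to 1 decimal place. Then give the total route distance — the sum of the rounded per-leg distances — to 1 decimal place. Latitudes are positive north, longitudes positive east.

Leg 1: φ1=-0.7865187, φ2=-0.5012254, Δφ=0.2852933, Δλ=-2.5386861 rad; a=sin²(Δφ/2)+cosφ1·cosφ2·sin²(Δλ/2)=0.5850380213; c=2·atan2(√a, √(1-a))=1.741703162; dist=6371·c=11096.391 ≈ 11096.4 km; running total=11096.4 km
Leg 1 bearing: y=sinΔλ·cosφ2=-0.49729000, x=cosφ1·sinφ2-sinφ1·cosφ2·cosΔλ=-0.85075073; θ=atan2(y, x)=-149.6924° <0 so +360° → 210.3076° ≈ 210.3°
Leg 2: φ1=-0.5012254, φ2=0.8126777, Δφ=1.3139031, Δλ=1.0731681 rad; a=sin²(Δφ/2)+cosφ1·cosφ2·sin²(Δλ/2)=0.5305382710; c=2·atan2(√a, √(1-a))=1.631910906; dist=6371·c=10396.904 ≈ 10396.9 km; running total=21493.3 km
Leg 2 bearing: y=sinΔλ·cosφ2=0.60416775, x=cosφ1·sinφ2-sinφ1·cosφ2·cosΔλ=0.79451305; θ=atan2(y, x)=37.2503° ≈ 37.3°
Leg 3: φ1=0.8126777, φ2=-0.8429644, Δφ=-1.6556420, Δλ=-0.7012698 rad; a=sin²(Δφ/2)+cosφ1·cosφ2·sin²(Δλ/2)=0.5963396313; c=2·atan2(√a, √(1-a))=1.764688171; dist=6371·c=11242.828 ≈ 11242.8 km; running total=32736.1 km
Leg 3 bearing: y=sinΔλ·cosφ2=-0.42921318, x=cosφ1·sinφ2-sinφ1·cosφ2·cosΔλ=-0.88241189; θ=atan2(y, x)=-154.0613° <0 so +360° → 205.9387° ≈ 205.9°

Leg 1: dist=11096.4 km, bearing=210.3°
Leg 2: dist=10396.9 km, bearing=37.3°
Leg 3: dist=11242.8 km, bearing=205.9°
Total: 32736.1 km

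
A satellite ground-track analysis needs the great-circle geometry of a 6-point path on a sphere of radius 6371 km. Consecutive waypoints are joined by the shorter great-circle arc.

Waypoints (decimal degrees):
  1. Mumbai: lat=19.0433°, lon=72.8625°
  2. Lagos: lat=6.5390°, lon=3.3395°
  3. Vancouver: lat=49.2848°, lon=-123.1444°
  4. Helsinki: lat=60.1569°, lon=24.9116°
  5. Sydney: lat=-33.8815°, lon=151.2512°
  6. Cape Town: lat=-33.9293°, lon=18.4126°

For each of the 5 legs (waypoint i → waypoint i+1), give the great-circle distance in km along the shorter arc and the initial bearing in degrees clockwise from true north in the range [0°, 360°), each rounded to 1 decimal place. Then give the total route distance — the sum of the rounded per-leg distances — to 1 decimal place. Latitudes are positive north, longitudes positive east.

Leg 1: dist=7622.4 km, bearing=269.6°
Leg 2: dist=11942.2 km, bearing=326.7°
Leg 3: dist=7510.3 km, bearing=16.6°
Leg 4: dist=15205.8 km, bearing=77.4°
Leg 5: dist=11013.2 km, bearing=218.0°
Total: 53293.9 km

Leg 1: φ1=0.3323683, φ2=0.1141271, Δφ=-0.2182412, Δλ=-1.2134053 rad; a=sin²(Δφ/2)+cosφ1·cosφ2·sin²(Δλ/2)=0.3171542421; c=2·atan2(√a, √(1-a))=1.196420655; dist=6371·c=7622.396 ≈ 7622.4 km; running total=7622.4 km
Leg 1 bearing: y=sinΔλ·cosφ2=-0.93071833, x=cosφ1·sinφ2-sinφ1·cosφ2·cosΔλ=-0.00575421; θ=atan2(y, x)=-90.3542° <0 so +360° → 269.6458° ≈ 269.6°
Leg 2: φ1=0.1141271, φ2=0.8601820, Δφ=0.7460550, Δλ=-2.2075605 rad; a=sin²(Δφ/2)+cosφ1·cosφ2·sin²(Δλ/2)=0.6495079194; c=2·atan2(√a, √(1-a))=1.874457467; dist=6371·c=11942.169 ≈ 11942.2 km; running total=19564.6 km
Leg 2 bearing: y=sinΔλ·cosφ2=-0.52446444, x=cosφ1·sinφ2-sinφ1·cosφ2·cosΔλ=0.79719921; θ=atan2(y, x)=-33.3403° <0 so +360° → 326.6597° ≈ 326.7°
Leg 3: φ1=0.8601820, φ2=1.0499360, Δφ=0.1897539, Δλ=2.5840647 rad; a=sin²(Δφ/2)+cosφ1·cosφ2·sin²(Δλ/2)=0.3089983200; c=2·atan2(√a, √(1-a))=1.178833238; dist=6371·c=7510.347 ≈ 7510.3 km; running total=27074.9 km
Leg 3 bearing: y=sinΔλ·cosφ2=0.26328932, x=cosφ1·sinφ2-sinφ1·cosφ2·cosΔλ=0.88586239; θ=atan2(y, x)=16.5526° ≈ 16.6°
Leg 4: φ1=1.0499360, φ2=-0.5913437, Δφ=-1.6412797, Δλ=2.2050420 rad; a=sin²(Δφ/2)+cosφ1·cosφ2·sin²(Δλ/2)=0.8641783846; c=2·atan2(√a, √(1-a))=2.386717027; dist=6371·c=15205.774 ≈ 15205.8 km; running total=42280.7 km
Leg 4 bearing: y=sinΔλ·cosφ2=0.66873563, x=cosφ1·sinφ2-sinφ1·cosφ2·cosΔλ=0.14929526; θ=atan2(y, x)=77.4151° ≈ 77.4°
Leg 5: φ1=-0.5913437, φ2=-0.5921780, Δφ=-0.0008343, Δλ=-2.3184709 rad; a=sin²(Δφ/2)+cosφ1·cosφ2·sin²(Δλ/2)=0.5785976280; c=2·atan2(√a, √(1-a))=1.728646281; dist=6371·c=11013.205 ≈ 11013.2 km; running total=53293.9 km
Leg 5 bearing: y=sinΔλ·cosφ2=-0.60841551, x=cosφ1·sinφ2-sinφ1·cosφ2·cosΔλ=-0.77789473; θ=atan2(y, x)=-141.9699° <0 so +360° → 218.0301° ≈ 218.0°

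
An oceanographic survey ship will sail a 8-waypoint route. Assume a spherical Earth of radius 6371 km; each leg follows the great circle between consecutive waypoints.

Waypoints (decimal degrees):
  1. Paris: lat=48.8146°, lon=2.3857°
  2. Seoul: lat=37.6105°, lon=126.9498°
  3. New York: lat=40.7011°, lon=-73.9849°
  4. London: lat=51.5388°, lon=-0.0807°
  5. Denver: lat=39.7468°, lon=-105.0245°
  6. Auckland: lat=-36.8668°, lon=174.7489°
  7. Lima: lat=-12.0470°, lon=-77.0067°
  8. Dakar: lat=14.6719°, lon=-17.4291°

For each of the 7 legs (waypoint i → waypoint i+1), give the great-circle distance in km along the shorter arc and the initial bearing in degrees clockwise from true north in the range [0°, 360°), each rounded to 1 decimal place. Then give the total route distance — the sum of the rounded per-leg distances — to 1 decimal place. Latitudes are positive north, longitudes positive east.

Leg 1: dist=8962.2 km, bearing=41.4°
Leg 2: dist=11050.3 km, bearing=15.9°
Leg 3: dist=5571.6 km, bearing=51.2°
Leg 4: dist=7542.4 km, bearing=306.7°
Leg 5: dist=11810.2 km, bearing=235.2°
Leg 6: dist=10772.2 km, bearing=110.7°
Leg 7: dist=7202.4 km, bearing=67.2°
Total: 62911.3 km

Leg 1: φ1=0.8519755, φ2=0.6564271, Δφ=-0.1955484, Δλ=2.1740537 rad; a=sin²(Δφ/2)+cosφ1·cosφ2·sin²(Δλ/2)=0.4183255331; c=2·atan2(√a, √(1-a))=1.406712093; dist=6371·c=8962.163 ≈ 8962.2 km; running total=8962.2 km
Leg 1 bearing: y=sinΔλ·cosφ2=0.65235210, x=cosφ1·sinφ2-sinφ1·cosφ2·cosΔλ=0.74010396; θ=atan2(y, x)=41.3940° ≈ 41.4°
Leg 2: φ1=0.6564271, φ2=0.7103682, Δφ=0.0539411, Δλ=-3.5069721 rad; a=sin²(Δφ/2)+cosφ1·cosφ2·sin²(Δλ/2)=0.5814722717; c=2·atan2(√a, √(1-a))=1.734470679; dist=6371·c=11050.313 ≈ 11050.3 km; running total=20012.5 km
Leg 2 bearing: y=sinΔλ·cosφ2=0.27087974, x=cosφ1·sinφ2-sinφ1·cosφ2·cosΔλ=0.94872190; θ=atan2(y, x)=15.9351° ≈ 15.9°
Leg 3: φ1=0.7103682, φ2=0.8995218, Δφ=0.1891535, Δλ=1.2898716 rad; a=sin²(Δφ/2)+cosφ1·cosφ2·sin²(Δλ/2)=0.1793222705; c=2·atan2(√a, √(1-a))=0.874532703; dist=6371·c=5571.648 ≈ 5571.6 km; running total=25584.1 km
Leg 3 bearing: y=sinΔλ·cosφ2=0.59760240, x=cosφ1·sinφ2-sinφ1·cosφ2·cosΔλ=0.48118036; θ=atan2(y, x)=51.1595° ≈ 51.2°
Leg 4: φ1=0.8995218, φ2=0.6937125, Δφ=-0.2058092, Δλ=-1.8316148 rad; a=sin²(Δφ/2)+cosφ1·cosφ2·sin²(Δλ/2)=0.3113279266; c=2·atan2(√a, √(1-a))=1.183869578; dist=6371·c=7542.433 ≈ 7542.4 km; running total=33126.5 km
Leg 4 bearing: y=sinΔλ·cosφ2=-0.74287351, x=cosφ1·sinφ2-sinφ1·cosφ2·cosΔλ=0.55294696; θ=atan2(y, x)=-53.3384° <0 so +360° → 306.6616° ≈ 306.7°
Leg 5: φ1=0.6937125, φ2=-0.6434470, Δφ=-1.3371596, Δλ=4.8829670 rad; a=sin²(Δφ/2)+cosφ1·cosφ2·sin²(Δλ/2)=0.6395954741; c=2·atan2(√a, √(1-a))=1.853747777; dist=6371·c=11810.227 ≈ 11810.2 km; running total=44936.7 km
Leg 5 bearing: y=sinΔλ·cosφ2=-0.78842142, x=cosφ1·sinφ2-sinφ1·cosφ2·cosΔλ=-0.54812780; θ=atan2(y, x)=-124.8079° <0 so +360° → 235.1921° ≈ 235.2°
Leg 6: φ1=-0.6434470, φ2=-0.2102598, Δφ=0.4331872, Δλ=-4.3939641 rad; a=sin²(Δφ/2)+cosφ1·cosφ2·sin²(Δλ/2)=0.5598657327; c=2·atan2(√a, √(1-a))=1.690815724; dist=6371·c=10772.187 ≈ 10772.2 km; running total=55708.9 km
Leg 6 bearing: y=sinΔλ·cosφ2=0.92881357, x=cosφ1·sinφ2-sinφ1·cosφ2·cosΔλ=-0.35067041; θ=atan2(y, x)=110.6839° ≈ 110.7°
Leg 7: φ1=-0.2102598, φ2=0.2560730, Δφ=0.4663328, Δλ=1.0398253 rad; a=sin²(Δφ/2)+cosφ1·cosφ2·sin²(Δλ/2)=0.2868964475; c=2·atan2(√a, √(1-a))=1.130500490; dist=6371·c=7202.419 ≈ 7202.4 km; running total=62911.3 km
Leg 7 bearing: y=sinΔλ·cosφ2=0.83419745, x=cosφ1·sinφ2-sinφ1·cosφ2·cosΔλ=0.34994588; θ=atan2(y, x)=67.2419° ≈ 67.2°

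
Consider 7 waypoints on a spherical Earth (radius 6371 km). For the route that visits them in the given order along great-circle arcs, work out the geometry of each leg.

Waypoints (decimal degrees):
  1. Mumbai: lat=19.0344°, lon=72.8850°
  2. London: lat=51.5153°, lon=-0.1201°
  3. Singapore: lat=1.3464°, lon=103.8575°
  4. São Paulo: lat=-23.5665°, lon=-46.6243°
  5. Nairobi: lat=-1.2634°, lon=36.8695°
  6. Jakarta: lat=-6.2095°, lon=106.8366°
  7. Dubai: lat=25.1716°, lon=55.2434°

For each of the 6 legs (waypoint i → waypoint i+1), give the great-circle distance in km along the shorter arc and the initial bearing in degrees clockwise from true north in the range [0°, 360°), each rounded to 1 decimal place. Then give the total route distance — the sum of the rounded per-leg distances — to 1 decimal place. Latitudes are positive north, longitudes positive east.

Leg 1: dist=7195.2 km, bearing=318.8°
Leg 2: dist=10850.2 km, bearing=78.1°
Leg 3: dist=15988.1 km, bearing=229.9°
Leg 4: dist=9288.3 km, bearing=88.6°
Leg 5: dist=7778.0 km, bearing=96.1°
Leg 6: dist=6576.1 km, bearing=304.3°
Total: 57675.9 km

Leg 1: φ1=0.3322130, φ2=0.8991116, Δφ=0.5668986, Δλ=-1.2741794 rad; a=sin²(Δφ/2)+cosφ1·cosφ2·sin²(Δλ/2)=0.2863814932; c=2·atan2(√a, √(1-a))=1.129361693; dist=6371·c=7195.163 ≈ 7195.2 km; running total=7195.2 km
Leg 1 bearing: y=sinΔλ·cosφ2=-0.59513003, x=cosφ1·sinφ2-sinφ1·cosφ2·cosΔλ=0.68065320; θ=atan2(y, x)=-41.1649° <0 so +360° → 318.8351° ≈ 318.8°
Leg 2: φ1=0.8991116, φ2=0.0234991, Δφ=-0.8756125, Δλ=1.8147515 rad; a=sin²(Δφ/2)+cosφ1·cosφ2·sin²(Δλ/2)=0.5659394849; c=2·atan2(√a, √(1-a))=1.703060594; dist=6371·c=10850.199 ≈ 10850.2 km; running total=18045.4 km
Leg 2 bearing: y=sinΔλ·cosφ2=0.97012232, x=cosφ1·sinφ2-sinφ1·cosφ2·cosΔλ=0.20364339; θ=atan2(y, x)=78.1449° ≈ 78.1°
Leg 3: φ1=0.0234991, φ2=-0.4113130, Δφ=-0.4348121, Δλ=-2.6264029 rad; a=sin²(Δφ/2)+cosφ1·cosφ2·sin²(Δλ/2)=0.9033979387; c=2·atan2(√a, √(1-a))=2.509505100; dist=6371·c=15988.057 ≈ 15988.1 km; running total=34033.5 km
Leg 3 bearing: y=sinΔλ·cosφ2=-0.45160717, x=cosφ1·sinφ2-sinφ1·cosφ2·cosΔλ=-0.38096112; θ=atan2(y, x)=-130.1499° <0 so +360° → 229.8501° ≈ 229.9°
Leg 4: φ1=-0.4113130, φ2=-0.0220505, Δφ=0.3892625, Δλ=1.4572417 rad; a=sin²(Δφ/2)+cosφ1·cosφ2·sin²(Δλ/2)=0.4436748264; c=2·atan2(√a, √(1-a))=1.457906351; dist=6371·c=9288.321 ≈ 9288.3 km; running total=43321.8 km
Leg 4 bearing: y=sinΔλ·cosφ2=0.99331806, x=cosφ1·sinφ2-sinφ1·cosφ2·cosΔλ=0.02508234; θ=atan2(y, x)=88.5535° ≈ 88.6°
Leg 5: φ1=-0.0220505, φ2=-0.1083762, Δφ=-0.0863257, Δλ=1.2211563 rad; a=sin²(Δφ/2)+cosφ1·cosφ2·sin²(Δλ/2)=0.3285740101; c=2·atan2(√a, √(1-a))=1.220845112; dist=6371·c=7778.004 ≈ 7778.0 km; running total=51099.8 km
Leg 5 bearing: y=sinΔλ·cosφ2=0.93398409, x=cosφ1·sinφ2-sinφ1·cosφ2·cosΔλ=-0.10062921; θ=atan2(y, x)=96.1494° ≈ 96.1°
Leg 6: φ1=-0.1083762, φ2=0.4393273, Δφ=0.5477035, Δλ=-0.9004712 rad; a=sin²(Δφ/2)+cosφ1·cosφ2·sin²(Δλ/2)=0.2435288596; c=2·atan2(√a, √(1-a))=1.032187491; dist=6371·c=6576.067 ≈ 6576.1 km; running total=57675.9 km
Leg 6 bearing: y=sinΔλ·cosφ2=-0.70920563, x=cosφ1·sinφ2-sinφ1·cosφ2·cosΔλ=0.48365028; θ=atan2(y, x)=-55.7076° <0 so +360° → 304.2924° ≈ 304.3°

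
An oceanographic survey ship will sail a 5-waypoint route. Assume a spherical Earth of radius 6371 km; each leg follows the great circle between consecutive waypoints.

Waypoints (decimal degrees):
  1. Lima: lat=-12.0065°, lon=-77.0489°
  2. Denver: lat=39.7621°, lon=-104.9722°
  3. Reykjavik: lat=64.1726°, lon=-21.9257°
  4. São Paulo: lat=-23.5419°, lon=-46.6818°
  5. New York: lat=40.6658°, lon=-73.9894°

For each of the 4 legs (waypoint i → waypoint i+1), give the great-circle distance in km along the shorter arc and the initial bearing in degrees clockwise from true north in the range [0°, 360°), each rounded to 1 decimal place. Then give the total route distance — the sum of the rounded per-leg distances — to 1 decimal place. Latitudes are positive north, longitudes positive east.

Leg 1: φ1=-0.2095530, φ2=0.6939796, Δφ=0.9035325, Δλ=-0.4873535 rad; a=sin²(Δφ/2)+cosφ1·cosφ2·sin²(Δλ/2)=0.2343498389; c=2·atan2(√a, √(1-a))=1.010661622; dist=6371·c=6438.925 ≈ 6438.9 km; running total=6438.9 km
Leg 1 bearing: y=sinΔλ·cosφ2=-0.35997706, x=cosφ1·sinφ2-sinφ1·cosφ2·cosΔλ=0.76690057; θ=atan2(y, x)=-25.1450° <0 so +360° → 334.8550° ≈ 334.9°
Leg 2: φ1=0.6939796, φ2=1.1200232, Δφ=0.4260436, Δλ=1.4494349 rad; a=sin²(Δφ/2)+cosφ1·cosφ2·sin²(Δλ/2)=0.1918721534; c=2·atan2(√a, √(1-a))=0.906816915; dist=6371·c=5777.331 ≈ 5777.3 km; running total=12216.2 km
Leg 2 bearing: y=sinΔλ·cosφ2=0.43245719, x=cosφ1·sinφ2-sinφ1·cosφ2·cosΔλ=0.65818667; θ=atan2(y, x)=33.3066° ≈ 33.3°
Leg 3: φ1=1.1200232, φ2=-0.4108837, Δφ=-1.5309068, Δλ=-0.4320755 rad; a=sin²(Δφ/2)+cosφ1·cosφ2·sin²(Δλ/2)=0.4984132819; c=2·atan2(√a, √(1-a))=1.567622885; dist=6371·c=9987.325 ≈ 9987.3 km; running total=22203.5 km
Leg 3 bearing: y=sinΔλ·cosφ2=-0.38390258, x=cosφ1·sinφ2-sinφ1·cosφ2·cosΔλ=-0.92336815; θ=atan2(y, x)=-157.4243° <0 so +360° → 202.5757° ≈ 202.6°
Leg 4: φ1=-0.4108837, φ2=0.7097521, Δφ=1.1206358, Δλ=-0.4766075 rad; a=sin²(Δφ/2)+cosφ1·cosφ2·sin²(Δλ/2)=0.3211933468; c=2·atan2(√a, √(1-a))=1.205085391; dist=6371·c=7677.599 ≈ 7677.6 km; running total=29881.1 km
Leg 4 bearing: y=sinΔλ·cosφ2=-0.34798584, x=cosφ1·sinφ2-sinφ1·cosφ2·cosΔλ=0.86661328; θ=atan2(y, x)=-21.8778° <0 so +360° → 338.1222° ≈ 338.1°

Leg 1: dist=6438.9 km, bearing=334.9°
Leg 2: dist=5777.3 km, bearing=33.3°
Leg 3: dist=9987.3 km, bearing=202.6°
Leg 4: dist=7677.6 km, bearing=338.1°
Total: 29881.1 km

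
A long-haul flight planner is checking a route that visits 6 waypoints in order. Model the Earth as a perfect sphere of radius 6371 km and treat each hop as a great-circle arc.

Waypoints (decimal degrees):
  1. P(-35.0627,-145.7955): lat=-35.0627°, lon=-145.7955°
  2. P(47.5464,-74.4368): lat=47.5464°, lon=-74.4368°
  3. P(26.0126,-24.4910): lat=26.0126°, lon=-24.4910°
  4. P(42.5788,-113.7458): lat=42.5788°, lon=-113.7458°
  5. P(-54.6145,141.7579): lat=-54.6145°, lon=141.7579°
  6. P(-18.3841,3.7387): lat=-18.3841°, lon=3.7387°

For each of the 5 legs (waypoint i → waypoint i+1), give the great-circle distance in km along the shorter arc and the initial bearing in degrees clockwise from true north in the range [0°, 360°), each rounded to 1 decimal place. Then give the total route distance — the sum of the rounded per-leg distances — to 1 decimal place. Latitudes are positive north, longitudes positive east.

Leg 1: φ1=-0.6119596, φ2=0.8298412, Δφ=1.4418008, Δλ=1.2454443 rad; a=sin²(Δφ/2)+cosφ1·cosφ2·sin²(Δλ/2)=0.6236289988; c=2·atan2(√a, √(1-a))=1.820645685; dist=6371·c=11599.334 ≈ 11599.3 km; running total=11599.3 km
Leg 1 bearing: y=sinΔλ·cosφ2=0.63958161, x=cosφ1·sinφ2-sinφ1·cosφ2·cosΔλ=0.72787283; θ=atan2(y, x)=41.3058° ≈ 41.3°
Leg 2: φ1=0.8298412, φ2=0.4540055, Δφ=-0.3758357, Δλ=0.8717187 rad; a=sin²(Δφ/2)+cosφ1·cosφ2·sin²(Δλ/2)=0.1430248075; c=2·atan2(√a, √(1-a))=0.775672398; dist=6371·c=4941.809 ≈ 4941.8 km; running total=16541.1 km
Leg 2 bearing: y=sinΔλ·cosφ2=0.68789555, x=cosφ1·sinφ2-sinφ1·cosφ2·cosΔλ=-0.13066965; θ=atan2(y, x)=100.7555° ≈ 100.8°
Leg 3: φ1=0.4540055, φ2=0.7431403, Δφ=0.2891347, Δλ=-1.5577901 rad; a=sin²(Δφ/2)+cosφ1·cosφ2·sin²(Δλ/2)=0.3473280699; c=2·atan2(√a, √(1-a))=1.260496813; dist=6371·c=8030.625 ≈ 8030.6 km; running total=24571.7 km
Leg 3 bearing: y=sinΔλ·cosφ2=-0.73628521, x=cosφ1·sinφ2-sinφ1·cosφ2·cosΔλ=0.60386192; θ=atan2(y, x)=-50.6432° <0 so +360° → 309.3568° ≈ 309.4°
Leg 4: φ1=0.7431403, φ2=-0.9532028, Δφ=-1.6963431, Δλ=4.4593808 rad; a=sin²(Δφ/2)+cosφ1·cosφ2·sin²(Δλ/2)=0.8291764985; c=2·atan2(√a, √(1-a))=2.289424889; dist=6371·c=14585.926 ≈ 14585.9 km; running total=39157.6 km
Leg 4 bearing: y=sinΔλ·cosφ2=-0.56063933, x=cosφ1·sinφ2-sinφ1·cosφ2·cosΔλ=-0.50224981; θ=atan2(y, x)=-131.8556° <0 so +360° → 228.1444° ≈ 228.1°
Leg 5: φ1=-0.9532028, φ2=-0.3208631, Δφ=0.6323398, Δλ=-2.4088895 rad; a=sin²(Δφ/2)+cosφ1·cosφ2·sin²(Δλ/2)=0.5756854831; c=2·atan2(√a, √(1-a))=1.722751401; dist=6371·c=10975.649 ≈ 10975.6 km; running total=50133.2 km
Leg 5 bearing: y=sinΔλ·cosφ2=-0.63474421, x=cosφ1·sinφ2-sinφ1·cosφ2·cosΔλ=-0.75775102; θ=atan2(y, x)=-140.0482° <0 so +360° → 219.9518° ≈ 220.0°

Leg 1: dist=11599.3 km, bearing=41.3°
Leg 2: dist=4941.8 km, bearing=100.8°
Leg 3: dist=8030.6 km, bearing=309.4°
Leg 4: dist=14585.9 km, bearing=228.1°
Leg 5: dist=10975.6 km, bearing=220.0°
Total: 50133.2 km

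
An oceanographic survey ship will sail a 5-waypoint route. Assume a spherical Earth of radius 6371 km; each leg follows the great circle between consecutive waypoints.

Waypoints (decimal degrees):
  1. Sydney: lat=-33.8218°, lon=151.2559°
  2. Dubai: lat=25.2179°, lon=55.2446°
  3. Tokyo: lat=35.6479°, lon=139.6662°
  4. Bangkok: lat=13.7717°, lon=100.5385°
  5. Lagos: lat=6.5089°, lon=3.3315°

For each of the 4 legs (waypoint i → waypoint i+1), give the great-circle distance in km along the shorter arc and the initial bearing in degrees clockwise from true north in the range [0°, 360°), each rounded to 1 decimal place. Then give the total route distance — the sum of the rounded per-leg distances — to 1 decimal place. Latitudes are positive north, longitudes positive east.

Leg 1: φ1=-0.5903018, φ2=0.4401354, Δφ=1.0304372, Δλ=-1.6757133 rad; a=sin²(Δφ/2)+cosφ1·cosφ2·sin²(Δλ/2)=0.6579307940; c=2·atan2(√a, √(1-a))=1.892160920; dist=6371·c=12054.957 ≈ 12055.0 km; running total=12055.0 km
Leg 1 bearing: y=sinΔλ·cosφ2=-0.89971931, x=cosφ1·sinφ2-sinφ1·cosφ2·cosΔλ=0.30122519; θ=atan2(y, x)=-71.4895° <0 so +360° → 288.5105° ≈ 288.5°
Leg 2: φ1=0.4401354, φ2=0.6221732, Δφ=0.1820378, Δλ=1.4734349 rad; a=sin²(Δφ/2)+cosφ1·cosφ2·sin²(Δλ/2)=0.3401130697; c=2·atan2(√a, √(1-a))=1.245305520; dist=6371·c=7933.841 ≈ 7933.8 km; running total=19988.8 km
Leg 2 bearing: y=sinΔλ·cosφ2=0.80876537, x=cosφ1·sinφ2-sinφ1·cosφ2·cosΔλ=0.49360232; θ=atan2(y, x)=58.6036° ≈ 58.6°
Leg 3: φ1=0.6221732, φ2=0.2403615, Δφ=-0.3818117, Δλ=-0.6829072 rad; a=sin²(Δφ/2)+cosφ1·cosφ2·sin²(Δλ/2)=0.1245028022; c=2·atan2(√a, √(1-a))=0.721229579; dist=6371·c=4594.954 ≈ 4595.0 km; running total=24583.8 km
Leg 3 bearing: y=sinΔλ·cosφ2=-0.61290945, x=cosφ1·sinφ2-sinφ1·cosφ2·cosΔλ=-0.24566119; θ=atan2(y, x)=-111.8415° <0 so +360° → 248.1585° ≈ 248.2°
Leg 4: φ1=0.2403615, φ2=0.1136017, Δφ=-0.1267598, Δλ=-1.6965822 rad; a=sin²(Δφ/2)+cosφ1·cosφ2·sin²(Δλ/2)=0.5470386427; c=2·atan2(√a, √(1-a))=1.665012940; dist=6371·c=10607.797 ≈ 10607.8 km; running total=35191.6 km
Leg 4 bearing: y=sinΔλ·cosφ2=-0.98570457, x=cosφ1·sinφ2-sinφ1·cosφ2·cosΔλ=0.13977114; θ=atan2(y, x)=-81.9294° <0 so +360° → 278.0706° ≈ 278.1°

Leg 1: dist=12055.0 km, bearing=288.5°
Leg 2: dist=7933.8 km, bearing=58.6°
Leg 3: dist=4595.0 km, bearing=248.2°
Leg 4: dist=10607.8 km, bearing=278.1°
Total: 35191.6 km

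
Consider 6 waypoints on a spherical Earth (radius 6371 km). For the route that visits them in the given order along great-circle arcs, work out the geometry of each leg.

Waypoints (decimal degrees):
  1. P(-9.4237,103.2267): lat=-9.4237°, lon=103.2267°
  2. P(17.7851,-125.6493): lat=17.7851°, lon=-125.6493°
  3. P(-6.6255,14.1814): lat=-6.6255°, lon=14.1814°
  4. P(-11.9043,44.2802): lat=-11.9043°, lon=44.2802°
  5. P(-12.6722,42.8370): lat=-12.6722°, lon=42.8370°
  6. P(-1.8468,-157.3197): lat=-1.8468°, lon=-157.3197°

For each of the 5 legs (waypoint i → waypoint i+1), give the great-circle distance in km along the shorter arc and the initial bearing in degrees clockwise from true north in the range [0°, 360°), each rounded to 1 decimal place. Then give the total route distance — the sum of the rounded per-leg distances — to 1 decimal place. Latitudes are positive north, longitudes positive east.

Leg 1: φ1=-0.1644746, φ2=0.3104086, Δφ=0.4748831, Δλ=-3.9946398 rad; a=sin²(Δφ/2)+cosφ1·cosφ2·sin²(Δλ/2)=0.8339097798; c=2·atan2(√a, √(1-a))=2.302071823; dist=6371·c=14666.500 ≈ 14666.5 km; running total=14666.5 km
Leg 1 bearing: y=sinΔλ·cosφ2=0.71728747, x=cosφ1·sinφ2-sinφ1·cosφ2·cosΔλ=0.19878560; θ=atan2(y, x)=74.5101° ≈ 74.5°
Leg 2: φ1=0.3104086, φ2=-0.1156368, Δφ=-0.4260453, Δλ=2.4405061 rad; a=sin²(Δφ/2)+cosφ1·cosφ2·sin²(Δλ/2)=0.8790027326; c=2·atan2(√a, √(1-a))=2.431046046; dist=6371·c=15488.194 ≈ 15488.2 km; running total=30154.7 km
Leg 2 bearing: y=sinΔλ·cosφ2=0.64074039, x=cosφ1·sinφ2-sinφ1·cosφ2·cosΔλ=0.12198140; θ=atan2(y, x)=79.2213° ≈ 79.2°
Leg 3: φ1=-0.1156368, φ2=-0.2077692, Δφ=-0.0921324, Δλ=0.5253232 rad; a=sin²(Δφ/2)+cosφ1·cosφ2·sin²(Δλ/2)=0.0676491132; c=2·atan2(√a, √(1-a))=0.526239998; dist=6371·c=3352.675 ≈ 3352.7 km; running total=33507.4 km
Leg 3 bearing: y=sinΔλ·cosφ2=0.49070727, x=cosφ1·sinφ2-sinφ1·cosφ2·cosΔλ=-0.10722508; θ=atan2(y, x)=102.3260° ≈ 102.3°
Leg 4: φ1=-0.2077692, φ2=-0.2211716, Δφ=-0.0134024, Δλ=-0.0251886 rad; a=sin²(Δφ/2)+cosφ1·cosφ2·sin²(Δλ/2)=0.0001963217; c=2·atan2(√a, √(1-a))=0.028023884; dist=6371·c=178.540 ≈ 178.5 km; running total=33685.9 km
Leg 4 bearing: y=sinΔλ·cosφ2=-0.02457243, x=cosφ1·sinφ2-sinφ1·cosφ2·cosΔλ=-0.01346582; θ=atan2(y, x)=-118.7230° <0 so +360° → 241.2770° ≈ 241.3°
Leg 5: φ1=-0.2211716, φ2=-0.0322327, Δφ=0.1889389, Δλ=-3.4933934 rad; a=sin²(Δφ/2)+cosφ1·cosφ2·sin²(Δλ/2)=0.9541705974; c=2·atan2(√a, √(1-a))=2.710096894; dist=6371·c=17266.027 ≈ 17266.0 km; running total=50951.9 km
Leg 5 bearing: y=sinΔλ·cosφ2=0.34440987, x=cosφ1·sinφ2-sinφ1·cosφ2·cosΔλ=-0.23727225; θ=atan2(y, x)=124.5639° ≈ 124.6°

Leg 1: dist=14666.5 km, bearing=74.5°
Leg 2: dist=15488.2 km, bearing=79.2°
Leg 3: dist=3352.7 km, bearing=102.3°
Leg 4: dist=178.5 km, bearing=241.3°
Leg 5: dist=17266.0 km, bearing=124.6°
Total: 50951.9 km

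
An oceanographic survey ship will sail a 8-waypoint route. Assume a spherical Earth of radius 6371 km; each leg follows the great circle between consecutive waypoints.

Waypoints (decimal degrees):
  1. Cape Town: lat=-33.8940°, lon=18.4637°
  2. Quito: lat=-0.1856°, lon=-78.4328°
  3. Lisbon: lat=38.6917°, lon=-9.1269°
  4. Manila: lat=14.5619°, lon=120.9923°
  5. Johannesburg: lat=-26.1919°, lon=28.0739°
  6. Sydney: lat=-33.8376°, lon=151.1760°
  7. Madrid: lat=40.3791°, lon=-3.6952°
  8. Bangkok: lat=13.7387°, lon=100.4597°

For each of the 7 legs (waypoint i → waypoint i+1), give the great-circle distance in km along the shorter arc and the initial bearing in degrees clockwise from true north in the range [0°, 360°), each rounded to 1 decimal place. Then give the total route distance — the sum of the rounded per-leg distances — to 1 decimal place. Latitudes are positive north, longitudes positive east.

Leg 1: φ1=-0.5915619, φ2=-0.0032393, Δφ=0.5883226, Δλ=-1.6911630 rad; a=sin²(Δφ/2)+cosφ1·cosφ2·sin²(Δλ/2)=0.5489323850; c=2·atan2(√a, √(1-a))=1.668817991; dist=6371·c=10632.039 ≈ 10632.0 km; running total=10632.0 km
Leg 1 bearing: y=sinΔλ·cosφ2=-0.99275947, x=cosφ1·sinφ2-sinφ1·cosφ2·cosΔλ=-0.06964999; θ=atan2(y, x)=-94.0132° <0 so +360° → 265.9868° ≈ 266.0°
Leg 2: φ1=-0.0032393, φ2=0.6752976, Δφ=0.6785369, Δλ=1.2096161 rad; a=sin²(Δφ/2)+cosφ1·cosφ2·sin²(Δλ/2)=0.3631035514; c=2·atan2(√a, √(1-a))=1.293461909; dist=6371·c=8240.646 ≈ 8240.6 km; running total=18872.6 km
Leg 2 bearing: y=sinΔλ·cosφ2=0.73016209, x=cosφ1·sinφ2-sinφ1·cosφ2·cosΔλ=0.62601978; θ=atan2(y, x)=49.3912° ≈ 49.4°
Leg 3: φ1=0.6752976, φ2=0.2541531, Δφ=-0.4211445, Δλ=2.2710085 rad; a=sin²(Δφ/2)+cosφ1·cosφ2·sin²(Δλ/2)=0.6648108949; c=2·atan2(√a, √(1-a))=1.906699275; dist=6371·c=12147.581 ≈ 12147.6 km; running total=31020.2 km
Leg 3 bearing: y=sinΔλ·cosφ2=0.74014055, x=cosφ1·sinφ2-sinφ1·cosφ2·cosΔλ=0.58612408; θ=atan2(y, x)=51.6240° ≈ 51.6°
Leg 4: φ1=0.2541531, φ2=-0.4571349, Δφ=-0.7112880, Δλ=-1.6217320 rad; a=sin²(Δφ/2)+cosφ1·cosφ2·sin²(Δλ/2)=0.5775961872; c=2·atan2(√a, √(1-a))=1.726618511; dist=6371·c=11000.287 ≈ 11000.3 km; running total=42020.5 km
Leg 4 bearing: y=sinΔλ·cosφ2=-0.89615700, x=cosφ1·sinφ2-sinφ1·cosφ2·cosΔλ=-0.41571378; θ=atan2(y, x)=-114.8859° <0 so +360° → 245.1141° ≈ 245.1°
Leg 5: φ1=-0.4571349, φ2=-0.5905775, Δφ=-0.1334426, Δλ=2.1485370 rad; a=sin²(Δφ/2)+cosφ1·cosφ2·sin²(Δλ/2)=0.5806361216; c=2·atan2(√a, √(1-a))=1.732775962; dist=6371·c=11039.516 ≈ 11039.5 km; running total=53060.0 km
Leg 5 bearing: y=sinΔλ·cosφ2=0.69580865, x=cosφ1·sinφ2-sinφ1·cosφ2·cosΔλ=-0.69988684; θ=atan2(y, x)=135.1674° ≈ 135.2°
Leg 6: φ1=-0.5905775, φ2=0.7047482, Δφ=1.2953258, Δλ=-2.7030124 rad; a=sin²(Δφ/2)+cosφ1·cosφ2·sin²(Δλ/2)=0.9668018849; c=2·atan2(√a, √(1-a))=2.775138654; dist=6371·c=17680.408 ≈ 17680.4 km; running total=70740.4 km
Leg 6 bearing: y=sinΔλ·cosφ2=-0.32349109, x=cosφ1·sinφ2-sinφ1·cosφ2·cosΔλ=0.15406985; θ=atan2(y, x)=-64.5328° <0 so +360° → 295.4672° ≈ 295.5°
Leg 7: φ1=0.7047482, φ2=0.2397855, Δφ=-0.4649627, Δλ=1.8178459 rad; a=sin²(Δφ/2)+cosφ1·cosφ2·sin²(Δλ/2)=0.5135494469; c=2·atan2(√a, √(1-a))=1.597898538; dist=6371·c=10180.212 ≈ 10180.2 km; running total=80920.6 km
Leg 7 bearing: y=sinΔλ·cosφ2=0.94189575, x=cosφ1·sinφ2-sinφ1·cosφ2·cosΔλ=0.33481045; θ=atan2(y, x)=70.4315° ≈ 70.4°

Leg 1: dist=10632.0 km, bearing=266.0°
Leg 2: dist=8240.6 km, bearing=49.4°
Leg 3: dist=12147.6 km, bearing=51.6°
Leg 4: dist=11000.3 km, bearing=245.1°
Leg 5: dist=11039.5 km, bearing=135.2°
Leg 6: dist=17680.4 km, bearing=295.5°
Leg 7: dist=10180.2 km, bearing=70.4°
Total: 80920.6 km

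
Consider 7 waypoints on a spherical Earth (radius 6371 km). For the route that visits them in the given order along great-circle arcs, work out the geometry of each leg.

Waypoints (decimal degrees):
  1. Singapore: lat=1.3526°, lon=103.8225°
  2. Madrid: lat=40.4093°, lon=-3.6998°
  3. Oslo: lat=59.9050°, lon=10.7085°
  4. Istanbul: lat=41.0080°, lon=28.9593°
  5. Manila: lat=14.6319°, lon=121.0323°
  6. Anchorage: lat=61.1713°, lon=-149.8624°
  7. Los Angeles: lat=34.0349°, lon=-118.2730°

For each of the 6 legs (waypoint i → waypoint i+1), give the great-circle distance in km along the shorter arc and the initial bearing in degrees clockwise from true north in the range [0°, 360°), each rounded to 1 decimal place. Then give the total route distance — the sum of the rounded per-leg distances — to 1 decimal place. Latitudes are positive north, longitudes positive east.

Leg 1: φ1=0.0236073, φ2=0.7052753, Δφ=0.6816680, Δλ=-1.8766182 rad; a=sin²(Δφ/2)+cosφ1·cosφ2·sin²(Δλ/2)=0.6069421100; c=2·atan2(√a, √(1-a))=1.786345802; dist=6371·c=11380.809 ≈ 11380.8 km; running total=11380.8 km
Leg 1 bearing: y=sinΔλ·cosφ2=-0.72610248, x=cosφ1·sinφ2-sinφ1·cosφ2·cosΔλ=0.65347435; θ=atan2(y, x)=-48.0136° <0 so +360° → 311.9864° ≈ 312.0°
Leg 2: φ1=0.7052753, φ2=1.0455395, Δφ=0.3402642, Δλ=0.2514723 rad; a=sin²(Δφ/2)+cosφ1·cosφ2·sin²(Δλ/2)=0.0346712312; c=2·atan2(√a, √(1-a))=0.374590486; dist=6371·c=2386.516 ≈ 2386.5 km; running total=13767.3 km
Leg 2 bearing: y=sinΔλ·cosφ2=0.12477223, x=cosφ1·sinφ2-sinφ1·cosφ2·cosΔλ=0.34395994; θ=atan2(y, x)=19.9384° ≈ 19.9°
Leg 3: φ1=1.0455395, φ2=0.7157246, Δφ=-0.3298149, Δλ=0.3185366 rad; a=sin²(Δφ/2)+cosφ1·cosφ2·sin²(Δλ/2)=0.0364663935; c=2·atan2(√a, √(1-a))=0.384283686; dist=6371·c=2448.271 ≈ 2448.3 km; running total=16215.6 km
Leg 3 bearing: y=sinΔλ·cosφ2=0.23632904, x=cosφ1·sinφ2-sinφ1·cosφ2·cosΔλ=-0.29102400; θ=atan2(y, x)=140.9213° ≈ 140.9°
Leg 4: φ1=0.7157246, φ2=0.2553748, Δφ=-0.4603498, Δλ=1.6069770 rad; a=sin²(Δφ/2)+cosφ1·cosφ2·sin²(Δλ/2)=0.4303294613; c=2·atan2(√a, √(1-a))=1.431000357; dist=6371·c=9116.903 ≈ 9116.9 km; running total=25332.5 km
Leg 4 bearing: y=sinΔλ·cosφ2=0.96693545, x=cosφ1·sinφ2-sinφ1·cosφ2·cosΔλ=0.21358814; θ=atan2(y, x)=77.5439° ≈ 77.5°
Leg 5: φ1=0.2553748, φ2=1.0676406, Δφ=0.8122658, Δλ=-4.7280044 rad; a=sin²(Δφ/2)+cosφ1·cosφ2·sin²(Δλ/2)=0.3857068267; c=2·atan2(√a, √(1-a))=1.340170992; dist=6371·c=8538.229 ≈ 8538.2 km; running total=33870.7 km
Leg 5 bearing: y=sinΔλ·cosφ2=0.48213378, x=cosφ1·sinφ2-sinφ1·cosφ2·cosΔλ=0.84575133; θ=atan2(y, x)=29.6860° ≈ 29.7°
Leg 6: φ1=1.0676406, φ2=0.5940211, Δφ=-0.4736195, Δλ=0.5513390 rad; a=sin²(Δφ/2)+cosφ1·cosφ2·sin²(Δλ/2)=0.0846433497; c=2·atan2(√a, √(1-a))=0.590408564; dist=6371·c=3761.493 ≈ 3761.5 km; running total=37632.2 km
Leg 6 bearing: y=sinΔλ·cosφ2=0.43409486, x=cosφ1·sinφ2-sinφ1·cosφ2·cosΔλ=-0.34853560; θ=atan2(y, x)=128.7610° ≈ 128.8°

Leg 1: dist=11380.8 km, bearing=312.0°
Leg 2: dist=2386.5 km, bearing=19.9°
Leg 3: dist=2448.3 km, bearing=140.9°
Leg 4: dist=9116.9 km, bearing=77.5°
Leg 5: dist=8538.2 km, bearing=29.7°
Leg 6: dist=3761.5 km, bearing=128.8°
Total: 37632.2 km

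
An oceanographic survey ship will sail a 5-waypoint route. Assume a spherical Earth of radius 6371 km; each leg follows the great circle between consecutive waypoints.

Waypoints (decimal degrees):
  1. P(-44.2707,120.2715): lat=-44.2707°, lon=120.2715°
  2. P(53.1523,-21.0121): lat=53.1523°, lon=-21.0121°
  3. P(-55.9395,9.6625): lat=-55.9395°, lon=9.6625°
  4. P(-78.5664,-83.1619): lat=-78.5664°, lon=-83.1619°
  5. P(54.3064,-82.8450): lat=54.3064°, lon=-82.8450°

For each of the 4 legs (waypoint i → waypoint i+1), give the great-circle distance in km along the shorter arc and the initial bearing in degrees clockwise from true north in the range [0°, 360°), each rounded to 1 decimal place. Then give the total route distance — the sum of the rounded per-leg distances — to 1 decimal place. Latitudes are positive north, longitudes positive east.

Leg 1: φ1=-0.7726695, φ2=0.9276826, Δφ=1.7003521, Δλ=-2.4658640 rad; a=sin²(Δφ/2)+cosφ1·cosφ2·sin²(Δλ/2)=0.9468238573; c=2·atan2(√a, √(1-a))=2.676205109; dist=6371·c=17050.103 ≈ 17050.1 km; running total=17050.1 km
Leg 1 bearing: y=sinΔλ·cosφ2=-0.37508573, x=cosφ1·sinφ2-sinφ1·cosφ2·cosΔλ=0.24638275; θ=atan2(y, x)=-56.7003° <0 so +360° → 303.2997° ≈ 303.3°
Leg 2: φ1=0.9276826, φ2=-0.9763285, Δφ=-1.9040111, Δλ=0.5353728 rad; a=sin²(Δφ/2)+cosφ1·cosφ2·sin²(Δλ/2)=0.6870388458; c=2·atan2(√a, √(1-a))=1.954198389; dist=6371·c=12450.198 ≈ 12450.2 km; running total=29500.3 km
Leg 2 bearing: y=sinΔλ·cosφ2=0.28572523, x=cosφ1·sinφ2-sinφ1·cosφ2·cosΔλ=-0.88228509; θ=atan2(y, x)=162.0556° ≈ 162.1°
Leg 3: φ1=-0.9763285, φ2=-1.3712424, Δφ=-0.3949139, Δλ=-1.6200914 rad; a=sin²(Δφ/2)+cosφ1·cosφ2·sin²(Δλ/2)=0.0967322482; c=2·atan2(√a, √(1-a))=0.632528112; dist=6371·c=4029.837 ≈ 4029.8 km; running total=33530.1 km
Leg 3 bearing: y=sinΔλ·cosφ2=-0.19799136, x=cosφ1·sinφ2-sinφ1·cosφ2·cosΔλ=-0.55704569; θ=atan2(y, x)=-160.4332° <0 so +360° → 199.5668° ≈ 199.6°
Leg 4: φ1=-1.3712424, φ2=0.9478255, Δφ=2.3190678, Δλ=0.0055309 rad; a=sin²(Δφ/2)+cosφ1·cosφ2·sin²(Δλ/2)=0.8401874008; c=2·atan2(√a, √(1-a))=2.319070260; dist=6371·c=14774.797 ≈ 14774.8 km; running total=48304.9 km
Leg 4 bearing: y=sinΔλ·cosφ2=0.00322702, x=cosφ1·sinφ2-sinφ1·cosφ2·cosΔλ=0.73285723; θ=atan2(y, x)=0.2523° ≈ 0.3°

Leg 1: dist=17050.1 km, bearing=303.3°
Leg 2: dist=12450.2 km, bearing=162.1°
Leg 3: dist=4029.8 km, bearing=199.6°
Leg 4: dist=14774.8 km, bearing=0.3°
Total: 48304.9 km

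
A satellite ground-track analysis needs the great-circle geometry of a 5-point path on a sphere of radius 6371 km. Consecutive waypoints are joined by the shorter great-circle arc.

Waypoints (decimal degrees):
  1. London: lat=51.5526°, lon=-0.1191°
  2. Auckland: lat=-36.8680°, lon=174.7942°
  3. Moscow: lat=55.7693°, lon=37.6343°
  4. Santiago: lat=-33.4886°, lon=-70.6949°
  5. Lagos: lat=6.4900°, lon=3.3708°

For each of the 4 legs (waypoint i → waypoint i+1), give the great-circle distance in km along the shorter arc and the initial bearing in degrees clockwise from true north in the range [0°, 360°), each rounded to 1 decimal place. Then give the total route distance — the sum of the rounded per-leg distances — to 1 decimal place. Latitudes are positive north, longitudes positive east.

Leg 1: φ1=0.8997626, φ2=-0.6434680, Δφ=-1.5432306, Δλ=3.0528130 rad; a=sin²(Δφ/2)+cosφ1·cosφ2·sin²(Δλ/2)=0.9826884031; c=2·atan2(√a, √(1-a))=2.877680344; dist=6371·c=18333.701 ≈ 18333.7 km; running total=18333.7 km
Leg 1 bearing: y=sinΔλ·cosφ2=0.07093223, x=cosφ1·sinφ2-sinφ1·cosφ2·cosΔλ=0.25103036; θ=atan2(y, x)=15.7784° ≈ 15.8°
Leg 2: φ1=-0.6434680, φ2=0.9733579, Δφ=1.6168259, Δλ=-2.3938919 rad; a=sin²(Δφ/2)+cosφ1·cosφ2·sin²(Δλ/2)=0.9130168763; c=2·atan2(√a, √(1-a))=2.542830198; dist=6371·c=16200.371 ≈ 16200.4 km; running total=34534.1 km
Leg 2 bearing: y=sinΔλ·cosφ2=-0.38249249, x=cosφ1·sinφ2-sinφ1·cosφ2·cosΔλ=0.41396586; θ=atan2(y, x)=-42.7370° <0 so +360° → 317.2630° ≈ 317.3°
Leg 3: φ1=0.9733579, φ2=-0.5844863, Δφ=-1.5578442, Δλ=-1.8907012 rad; a=sin²(Δφ/2)+cosφ1·cosφ2·sin²(Δλ/2)=0.8018638641; c=2·atan2(√a, √(1-a))=2.218965284; dist=6371·c=14137.028 ≈ 14137.0 km; running total=48671.1 km
Leg 3 bearing: y=sinΔλ·cosφ2=-0.79168313, x=cosφ1·sinφ2-sinφ1·cosφ2·cosΔλ=-0.09354490; θ=atan2(y, x)=-96.7388° <0 so +360° → 263.2612° ≈ 263.3°
Leg 4: φ1=-0.5844863, φ2=0.1132719, Δφ=0.6977582, Δλ=1.2926903 rad; a=sin²(Δφ/2)+cosφ1·cosφ2·sin²(Δλ/2)=0.4174364649; c=2·atan2(√a, √(1-a))=1.404909478; dist=6371·c=8950.678 ≈ 8950.7 km; running total=57621.8 km
Leg 4 bearing: y=sinΔλ·cosφ2=0.95541496, x=cosφ1·sinφ2-sinφ1·cosφ2·cosΔλ=0.24477603; θ=atan2(y, x)=75.6300° ≈ 75.6°

Leg 1: dist=18333.7 km, bearing=15.8°
Leg 2: dist=16200.4 km, bearing=317.3°
Leg 3: dist=14137.0 km, bearing=263.3°
Leg 4: dist=8950.7 km, bearing=75.6°
Total: 57621.8 km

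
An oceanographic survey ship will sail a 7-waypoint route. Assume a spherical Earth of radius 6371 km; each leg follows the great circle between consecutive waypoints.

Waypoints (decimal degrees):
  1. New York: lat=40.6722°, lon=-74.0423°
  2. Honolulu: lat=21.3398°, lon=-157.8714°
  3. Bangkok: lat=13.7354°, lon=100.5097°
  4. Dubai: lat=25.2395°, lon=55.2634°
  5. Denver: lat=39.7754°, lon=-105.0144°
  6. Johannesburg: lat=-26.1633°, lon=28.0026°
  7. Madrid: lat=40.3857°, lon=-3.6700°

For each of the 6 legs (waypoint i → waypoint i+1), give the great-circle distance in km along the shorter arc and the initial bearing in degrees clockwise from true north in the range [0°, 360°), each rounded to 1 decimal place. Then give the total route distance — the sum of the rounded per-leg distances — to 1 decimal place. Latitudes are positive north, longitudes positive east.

Leg 1: φ1=0.7098638, φ2=0.3724498, Δφ=-0.3374140, Δλ=-1.4630938 rad; a=sin²(Δφ/2)+cosφ1·cosφ2·sin²(Δλ/2)=0.3434484510; c=2·atan2(√a, √(1-a))=1.252337662; dist=6371·c=7978.643 ≈ 7978.6 km; running total=7978.6 km
Leg 1 bearing: y=sinΔλ·cosφ2=-0.92604163, x=cosφ1·sinφ2-sinφ1·cosφ2·cosΔλ=0.21074476; θ=atan2(y, x)=-77.1792° <0 so +360° → 282.8208° ≈ 282.8°
Leg 2: φ1=0.3724498, φ2=0.2397280, Δφ=-0.1327218, Δλ=4.5096009 rad; a=sin²(Δφ/2)+cosφ1·cosφ2·sin²(Δλ/2)=0.5479123138; c=2·atan2(√a, √(1-a))=1.666768213; dist=6371·c=10618.980 ≈ 10619.0 km; running total=18597.6 km
Leg 2 bearing: y=sinΔλ·cosφ2=-0.95149747, x=cosφ1·sinφ2-sinφ1·cosφ2·cosΔλ=0.29235289; θ=atan2(y, x)=-72.9201° <0 so +360° → 287.0799° ≈ 287.1°
Leg 3: φ1=0.2397280, φ2=0.4405124, Δφ=0.2007844, Δλ=-0.7896969 rad; a=sin²(Δφ/2)+cosφ1·cosφ2·sin²(Δλ/2)=0.1400607343; c=2·atan2(√a, √(1-a))=0.767169025; dist=6371·c=4887.634 ≈ 4887.6 km; running total=23485.2 km
Leg 3 bearing: y=sinΔλ·cosφ2=-0.64234520, x=cosφ1·sinφ2-sinφ1·cosφ2·cosΔλ=0.26299723; θ=atan2(y, x)=-67.7342° <0 so +360° → 292.2658° ≈ 292.3°
Leg 4: φ1=0.4405124, φ2=0.6942117, Δφ=0.2536993, Δλ=-2.7973753 rad; a=sin²(Δφ/2)+cosφ1·cosφ2·sin²(Δλ/2)=0.6908014094; c=2·atan2(√a, √(1-a))=1.962326044; dist=6371·c=12501.979 ≈ 12502.0 km; running total=35987.2 km
Leg 4 bearing: y=sinΔλ·cosφ2=-0.25935769, x=cosφ1·sinφ2-sinφ1·cosφ2·cosΔλ=0.88719382; θ=atan2(y, x)=-16.2955° <0 so +360° → 343.7045° ≈ 343.7°
Leg 5: φ1=0.6942117, φ2=-0.4566357, Δφ=-1.1508474, Δλ=2.3215846 rad; a=sin²(Δφ/2)+cosφ1·cosφ2·sin²(Δλ/2)=0.8763497308; c=2·atan2(√a, √(1-a))=2.422949107; dist=6371·c=15436.609 ≈ 15436.6 km; running total=51423.8 km
Leg 5 bearing: y=sinΔλ·cosφ2=0.65623827, x=cosφ1·sinφ2-sinφ1·cosφ2·cosΔλ=0.05286633; θ=atan2(y, x)=85.3942° ≈ 85.4°
Leg 6: φ1=-0.4566357, φ2=0.7048634, Δφ=1.1614992, Δλ=-0.5527912 rad; a=sin²(Δφ/2)+cosφ1·cosφ2·sin²(Δλ/2)=0.3519288285; c=2·atan2(√a, √(1-a))=1.270145039; dist=6371·c=8092.094 ≈ 8092.1 km; running total=59515.9 km
Leg 6 bearing: y=sinΔλ·cosφ2=-0.39994182, x=cosφ1·sinφ2-sinφ1·cosφ2·cosΔλ=0.86737896; θ=atan2(y, x)=-24.7541° <0 so +360° → 335.2459° ≈ 335.2°

Leg 1: dist=7978.6 km, bearing=282.8°
Leg 2: dist=10619.0 km, bearing=287.1°
Leg 3: dist=4887.6 km, bearing=292.3°
Leg 4: dist=12502.0 km, bearing=343.7°
Leg 5: dist=15436.6 km, bearing=85.4°
Leg 6: dist=8092.1 km, bearing=335.2°
Total: 59515.9 km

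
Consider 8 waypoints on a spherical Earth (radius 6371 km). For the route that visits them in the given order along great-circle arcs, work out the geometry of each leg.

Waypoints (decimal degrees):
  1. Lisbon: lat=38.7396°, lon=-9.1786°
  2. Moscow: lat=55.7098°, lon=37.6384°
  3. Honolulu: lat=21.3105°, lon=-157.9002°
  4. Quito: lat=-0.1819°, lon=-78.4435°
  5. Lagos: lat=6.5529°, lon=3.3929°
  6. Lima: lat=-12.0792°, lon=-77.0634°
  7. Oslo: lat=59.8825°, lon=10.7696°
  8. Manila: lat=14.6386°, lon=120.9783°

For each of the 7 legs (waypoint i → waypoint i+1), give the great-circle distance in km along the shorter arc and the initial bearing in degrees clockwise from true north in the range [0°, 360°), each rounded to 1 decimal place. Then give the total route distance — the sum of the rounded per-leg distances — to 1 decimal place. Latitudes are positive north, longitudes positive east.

Leg 1: dist=3907.5 km, bearing=45.5°
Leg 2: dist=11325.7 km, bearing=14.8°
Leg 3: dist=8923.6 km, bearing=94.0°
Leg 4: dist=9108.1 km, bearing=83.4°
Leg 5: dist=9130.8 km, bearing=256.8°
Leg 6: dist=11047.2 km, bearing=30.5°
Leg 7: dist=9683.1 km, bearing=65.4°
Total: 63126.0 km

Leg 1: φ1=0.6761336, φ2=0.9723194, Δφ=0.2961859, Δλ=0.8171108 rad; a=sin²(Δφ/2)+cosφ1·cosφ2·sin²(Δλ/2)=0.0911303392; c=2·atan2(√a, √(1-a))=0.613323931; dist=6371·c=3907.487 ≈ 3907.5 km; running total=3907.5 km
Leg 1 bearing: y=sinΔλ·cosφ2=0.41080421, x=cosφ1·sinφ2-sinφ1·cosφ2·cosΔλ=0.40316535; θ=atan2(y, x)=45.5377° ≈ 45.5°
Leg 2: φ1=0.9723194, φ2=0.3719384, Δφ=-0.6003810, Δλ=-3.4127924 rad; a=sin²(Δφ/2)+cosφ1·cosφ2·sin²(Δλ/2)=0.6027110879; c=2·atan2(√a, √(1-a))=1.777691390; dist=6371·c=11325.672 ≈ 11325.7 km; running total=15233.2 km
Leg 2 bearing: y=sinΔλ·cosφ2=0.24957061, x=cosφ1·sinφ2-sinφ1·cosφ2·cosΔλ=0.94631720; θ=atan2(y, x)=14.7741° ≈ 14.8°
Leg 3: φ1=0.3719384, φ2=-0.0031748, Δφ=-0.3751131, Δλ=1.3867810 rad; a=sin²(Δφ/2)+cosφ1·cosφ2·sin²(Δλ/2)=0.4153436549; c=2·atan2(√a, √(1-a))=1.400664078; dist=6371·c=8923.631 ≈ 8923.6 km; running total=24156.8 km
Leg 3 bearing: y=sinΔλ·cosφ2=0.98311195, x=cosφ1·sinφ2-sinφ1·cosφ2·cosΔλ=-0.06945576; θ=atan2(y, x)=94.0412° ≈ 94.0°
Leg 4: φ1=-0.0031748, φ2=0.1143697, Δφ=0.1175444, Δλ=1.4283146 rad; a=sin²(Δφ/2)+cosφ1·cosφ2·sin²(Δλ/2)=0.4296453067; c=2·atan2(√a, √(1-a))=1.429618433; dist=6371·c=9108.099 ≈ 9108.1 km; running total=33264.9 km
Leg 4 bearing: y=sinΔλ·cosφ2=0.98339976, x=cosφ1·sinφ2-sinφ1·cosφ2·cosΔλ=0.11456780; θ=atan2(y, x)=83.3549° ≈ 83.4°
Leg 5: φ1=0.1143697, φ2=-0.2108218, Δφ=-0.3251915, Δλ=-1.4042273 rad; a=sin²(Δφ/2)+cosφ1·cosφ2·sin²(Δλ/2)=0.4314057956; c=2·atan2(√a, √(1-a))=1.433173903; dist=6371·c=9130.751 ≈ 9130.8 km; running total=42395.7 km
Leg 5 bearing: y=sinΔλ·cosφ2=-0.96432514, x=cosφ1·sinφ2-sinφ1·cosφ2·cosΔλ=-0.22639868; θ=atan2(y, x)=-103.2123° <0 so +360° → 256.7877° ≈ 256.8°
Leg 6: φ1=-0.2108218, φ2=1.0451468, Δφ=1.2559686, Δλ=1.5329750 rad; a=sin²(Δφ/2)+cosφ1·cosφ2·sin²(Δλ/2)=0.5812297289; c=2·atan2(√a, √(1-a))=1.733979042; dist=6371·c=11047.180 ≈ 11047.2 km; running total=53442.9 km
Leg 6 bearing: y=sinΔλ·cosφ2=0.50141612, x=cosφ1·sinφ2-sinφ1·cosφ2·cosΔλ=0.84981692; θ=atan2(y, x)=30.5418° ≈ 30.5°
Leg 7: φ1=1.0451468, φ2=0.2554918, Δφ=-0.7896550, Δλ=1.9235047 rad; a=sin²(Δφ/2)+cosφ1·cosφ2·sin²(Δλ/2)=0.4745517578; c=2·atan2(√a, √(1-a))=1.519877843; dist=6371·c=9683.142 ≈ 9683.1 km; running total=63126.0 km
Leg 7 bearing: y=sinΔλ·cosφ2=0.90797799, x=cosφ1·sinφ2-sinφ1·cosφ2·cosΔλ=0.41591529; θ=atan2(y, x)=65.3890° ≈ 65.4°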